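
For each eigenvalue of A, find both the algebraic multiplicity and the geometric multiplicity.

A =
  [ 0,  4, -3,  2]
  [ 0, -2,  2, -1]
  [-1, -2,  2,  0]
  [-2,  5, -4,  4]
λ = 1: alg = 4, geom = 2

Step 1 — factor the characteristic polynomial to read off the algebraic multiplicities:
  χ_A(x) = (x - 1)^4

Step 2 — compute geometric multiplicities via the rank-nullity identity g(λ) = n − rank(A − λI):
  rank(A − (1)·I) = 2, so dim ker(A − (1)·I) = n − 2 = 2

Summary:
  λ = 1: algebraic multiplicity = 4, geometric multiplicity = 2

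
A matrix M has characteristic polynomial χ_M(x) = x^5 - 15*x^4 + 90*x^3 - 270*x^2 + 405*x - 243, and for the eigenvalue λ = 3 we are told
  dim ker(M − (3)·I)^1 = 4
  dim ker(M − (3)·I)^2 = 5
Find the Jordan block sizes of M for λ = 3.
Block sizes for λ = 3: [2, 1, 1, 1]

From the dimensions of kernels of powers, the number of Jordan blocks of size at least j is d_j − d_{j−1} where d_j = dim ker(N^j) (with d_0 = 0). Computing the differences gives [4, 1].
The number of blocks of size exactly k is (#blocks of size ≥ k) − (#blocks of size ≥ k + 1), so the partition is: 3 block(s) of size 1, 1 block(s) of size 2.
In nonincreasing order the block sizes are [2, 1, 1, 1].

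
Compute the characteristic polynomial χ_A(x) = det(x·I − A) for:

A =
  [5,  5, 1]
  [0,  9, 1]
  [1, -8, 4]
x^3 - 18*x^2 + 108*x - 216

Expanding det(x·I − A) (e.g. by cofactor expansion or by noting that A is similar to its Jordan form J, which has the same characteristic polynomial as A) gives
  χ_A(x) = x^3 - 18*x^2 + 108*x - 216
which factors as (x - 6)^3. The eigenvalues (with algebraic multiplicities) are λ = 6 with multiplicity 3.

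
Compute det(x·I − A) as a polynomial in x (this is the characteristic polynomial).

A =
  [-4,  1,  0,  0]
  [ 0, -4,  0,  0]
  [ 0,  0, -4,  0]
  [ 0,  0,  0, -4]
x^4 + 16*x^3 + 96*x^2 + 256*x + 256

Expanding det(x·I − A) (e.g. by cofactor expansion or by noting that A is similar to its Jordan form J, which has the same characteristic polynomial as A) gives
  χ_A(x) = x^4 + 16*x^3 + 96*x^2 + 256*x + 256
which factors as (x + 4)^4. The eigenvalues (with algebraic multiplicities) are λ = -4 with multiplicity 4.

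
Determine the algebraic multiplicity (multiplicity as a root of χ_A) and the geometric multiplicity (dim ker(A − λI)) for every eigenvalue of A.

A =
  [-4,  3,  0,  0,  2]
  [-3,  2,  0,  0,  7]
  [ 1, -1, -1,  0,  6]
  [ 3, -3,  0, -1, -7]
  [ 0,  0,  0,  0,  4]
λ = -1: alg = 4, geom = 3; λ = 4: alg = 1, geom = 1

Step 1 — factor the characteristic polynomial to read off the algebraic multiplicities:
  χ_A(x) = (x - 4)*(x + 1)^4

Step 2 — compute geometric multiplicities via the rank-nullity identity g(λ) = n − rank(A − λI):
  rank(A − (-1)·I) = 2, so dim ker(A − (-1)·I) = n − 2 = 3
  rank(A − (4)·I) = 4, so dim ker(A − (4)·I) = n − 4 = 1

Summary:
  λ = -1: algebraic multiplicity = 4, geometric multiplicity = 3
  λ = 4: algebraic multiplicity = 1, geometric multiplicity = 1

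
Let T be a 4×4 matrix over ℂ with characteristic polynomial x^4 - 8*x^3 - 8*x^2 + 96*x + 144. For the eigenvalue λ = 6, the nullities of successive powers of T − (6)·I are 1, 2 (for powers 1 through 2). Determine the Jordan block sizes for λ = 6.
Block sizes for λ = 6: [2]

From the dimensions of kernels of powers, the number of Jordan blocks of size at least j is d_j − d_{j−1} where d_j = dim ker(N^j) (with d_0 = 0). Computing the differences gives [1, 1].
The number of blocks of size exactly k is (#blocks of size ≥ k) − (#blocks of size ≥ k + 1), so the partition is: 1 block(s) of size 2.
In nonincreasing order the block sizes are [2].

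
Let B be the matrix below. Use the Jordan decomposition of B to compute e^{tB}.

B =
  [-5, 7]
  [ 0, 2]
e^{tB} =
  [exp(-5*t), exp(2*t) - exp(-5*t)]
  [0, exp(2*t)]

Strategy: write B = P · J · P⁻¹ where J is a Jordan canonical form, so e^{tB} = P · e^{tJ} · P⁻¹, and e^{tJ} can be computed block-by-block.

B has Jordan form
J =
  [-5, 0]
  [ 0, 2]
(up to reordering of blocks).

Per-block formulas:
  For a 1×1 block at λ = -5: exp(t · [-5]) = [e^(-5t)].
  For a 1×1 block at λ = 2: exp(t · [2]) = [e^(2t)].

After assembling e^{tJ} and conjugating by P, we get:

e^{tB} =
  [exp(-5*t), exp(2*t) - exp(-5*t)]
  [0, exp(2*t)]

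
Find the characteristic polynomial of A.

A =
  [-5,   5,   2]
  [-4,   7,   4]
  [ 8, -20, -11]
x^3 + 9*x^2 + 27*x + 27

Expanding det(x·I − A) (e.g. by cofactor expansion or by noting that A is similar to its Jordan form J, which has the same characteristic polynomial as A) gives
  χ_A(x) = x^3 + 9*x^2 + 27*x + 27
which factors as (x + 3)^3. The eigenvalues (with algebraic multiplicities) are λ = -3 with multiplicity 3.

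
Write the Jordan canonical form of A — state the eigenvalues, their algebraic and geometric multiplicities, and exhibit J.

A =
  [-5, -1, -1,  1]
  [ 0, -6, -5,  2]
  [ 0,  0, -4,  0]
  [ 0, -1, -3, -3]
J_2(-5) ⊕ J_2(-4)

The characteristic polynomial is
  det(x·I − A) = x^4 + 18*x^3 + 121*x^2 + 360*x + 400 = (x + 4)^2*(x + 5)^2

Eigenvalues and multiplicities (the geometric multiplicity of λ is n − rank(A − λI), which equals the number of Jordan blocks for λ):
  λ = -5: algebraic multiplicity = 2, geometric multiplicity = 1
  λ = -4: algebraic multiplicity = 2, geometric multiplicity = 1

Determining the block sizes for each eigenvalue:
  λ = -5: one block (gm = 1), so the single block has size am = 2 → block sizes [2]
  λ = -4: one block (gm = 1), so the single block has size am = 2 → block sizes [2]

Assembling the blocks gives a Jordan form
J =
  [-5,  1,  0,  0]
  [ 0, -5,  0,  0]
  [ 0,  0, -4,  1]
  [ 0,  0,  0, -4]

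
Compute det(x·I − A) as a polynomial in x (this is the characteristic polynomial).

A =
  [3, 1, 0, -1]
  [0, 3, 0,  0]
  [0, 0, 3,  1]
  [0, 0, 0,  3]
x^4 - 12*x^3 + 54*x^2 - 108*x + 81

Expanding det(x·I − A) (e.g. by cofactor expansion or by noting that A is similar to its Jordan form J, which has the same characteristic polynomial as A) gives
  χ_A(x) = x^4 - 12*x^3 + 54*x^2 - 108*x + 81
which factors as (x - 3)^4. The eigenvalues (with algebraic multiplicities) are λ = 3 with multiplicity 4.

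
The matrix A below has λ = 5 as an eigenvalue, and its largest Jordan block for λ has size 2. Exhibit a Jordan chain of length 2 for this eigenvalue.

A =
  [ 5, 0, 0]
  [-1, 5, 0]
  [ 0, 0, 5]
A Jordan chain for λ = 5 of length 2:
v_1 = (0, -1, 0)ᵀ
v_2 = (1, 0, 0)ᵀ

Let N = A − (5)·I. We want v_2 with N^2 v_2 = 0 but N^1 v_2 ≠ 0; then v_{j-1} := N · v_j for j = 2, …, 2.

Pick v_2 = (1, 0, 0)ᵀ.
Then v_1 = N · v_2 = (0, -1, 0)ᵀ.

Sanity check: (A − (5)·I) v_1 = (0, 0, 0)ᵀ = 0. ✓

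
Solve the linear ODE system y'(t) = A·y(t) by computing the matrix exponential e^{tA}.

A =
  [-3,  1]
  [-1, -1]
e^{tA} =
  [-t*exp(-2*t) + exp(-2*t), t*exp(-2*t)]
  [-t*exp(-2*t), t*exp(-2*t) + exp(-2*t)]

Strategy: write A = P · J · P⁻¹ where J is a Jordan canonical form, so e^{tA} = P · e^{tJ} · P⁻¹, and e^{tJ} can be computed block-by-block.

A has Jordan form
J =
  [-2,  1]
  [ 0, -2]
(up to reordering of blocks).

Per-block formulas:
  For a 2×2 Jordan block J_2(-2): exp(t · J_2(-2)) = e^(-2t)·(I + t·N), where N is the 2×2 nilpotent shift.

After assembling e^{tJ} and conjugating by P, we get:

e^{tA} =
  [-t*exp(-2*t) + exp(-2*t), t*exp(-2*t)]
  [-t*exp(-2*t), t*exp(-2*t) + exp(-2*t)]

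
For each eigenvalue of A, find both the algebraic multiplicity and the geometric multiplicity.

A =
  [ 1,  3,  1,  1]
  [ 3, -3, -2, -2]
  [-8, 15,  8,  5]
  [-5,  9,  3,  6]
λ = 3: alg = 4, geom = 2

Step 1 — factor the characteristic polynomial to read off the algebraic multiplicities:
  χ_A(x) = (x - 3)^4

Step 2 — compute geometric multiplicities via the rank-nullity identity g(λ) = n − rank(A − λI):
  rank(A − (3)·I) = 2, so dim ker(A − (3)·I) = n − 2 = 2

Summary:
  λ = 3: algebraic multiplicity = 4, geometric multiplicity = 2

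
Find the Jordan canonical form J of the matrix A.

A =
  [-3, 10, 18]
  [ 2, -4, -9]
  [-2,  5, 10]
J_2(1) ⊕ J_1(1)

The characteristic polynomial is
  det(x·I − A) = x^3 - 3*x^2 + 3*x - 1 = (x - 1)^3

Eigenvalues and multiplicities (the geometric multiplicity of λ is n − rank(A − λI), which equals the number of Jordan blocks for λ):
  λ = 1: algebraic multiplicity = 3, geometric multiplicity = 2

Determining the block sizes for each eigenvalue:
  λ = 1: 2 blocks summing to 3 forces exactly one block of size 2 and the rest size 1 → block sizes [2, 1]

Assembling the blocks gives a Jordan form
J =
  [1, 1, 0]
  [0, 1, 0]
  [0, 0, 1]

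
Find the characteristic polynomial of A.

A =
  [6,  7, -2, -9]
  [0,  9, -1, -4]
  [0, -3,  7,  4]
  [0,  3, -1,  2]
x^4 - 24*x^3 + 216*x^2 - 864*x + 1296

Expanding det(x·I − A) (e.g. by cofactor expansion or by noting that A is similar to its Jordan form J, which has the same characteristic polynomial as A) gives
  χ_A(x) = x^4 - 24*x^3 + 216*x^2 - 864*x + 1296
which factors as (x - 6)^4. The eigenvalues (with algebraic multiplicities) are λ = 6 with multiplicity 4.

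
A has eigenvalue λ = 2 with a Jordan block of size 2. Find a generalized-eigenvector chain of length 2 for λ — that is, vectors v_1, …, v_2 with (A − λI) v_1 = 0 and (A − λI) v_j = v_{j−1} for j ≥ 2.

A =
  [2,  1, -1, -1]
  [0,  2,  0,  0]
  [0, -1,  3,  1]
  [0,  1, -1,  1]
A Jordan chain for λ = 2 of length 2:
v_1 = (1, 0, -1, 1)ᵀ
v_2 = (0, 1, 0, 0)ᵀ

Let N = A − (2)·I. We want v_2 with N^2 v_2 = 0 but N^1 v_2 ≠ 0; then v_{j-1} := N · v_j for j = 2, …, 2.

Pick v_2 = (0, 1, 0, 0)ᵀ.
Then v_1 = N · v_2 = (1, 0, -1, 1)ᵀ.

Sanity check: (A − (2)·I) v_1 = (0, 0, 0, 0)ᵀ = 0. ✓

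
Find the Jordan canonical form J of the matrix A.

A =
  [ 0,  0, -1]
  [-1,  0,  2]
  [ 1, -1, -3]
J_3(-1)

The characteristic polynomial is
  det(x·I − A) = x^3 + 3*x^2 + 3*x + 1 = (x + 1)^3

Eigenvalues and multiplicities (the geometric multiplicity of λ is n − rank(A − λI), which equals the number of Jordan blocks for λ):
  λ = -1: algebraic multiplicity = 3, geometric multiplicity = 1

Determining the block sizes for each eigenvalue:
  λ = -1: one block (gm = 1), so the single block has size am = 3 → block sizes [3]

Assembling the blocks gives a Jordan form
J =
  [-1,  1,  0]
  [ 0, -1,  1]
  [ 0,  0, -1]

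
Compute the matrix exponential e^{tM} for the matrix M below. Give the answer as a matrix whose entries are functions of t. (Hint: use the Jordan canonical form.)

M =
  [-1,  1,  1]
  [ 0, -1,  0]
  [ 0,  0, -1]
e^{tM} =
  [exp(-t), t*exp(-t), t*exp(-t)]
  [0, exp(-t), 0]
  [0, 0, exp(-t)]

Strategy: write M = P · J · P⁻¹ where J is a Jordan canonical form, so e^{tM} = P · e^{tJ} · P⁻¹, and e^{tJ} can be computed block-by-block.

M has Jordan form
J =
  [-1,  1,  0]
  [ 0, -1,  0]
  [ 0,  0, -1]
(up to reordering of blocks).

Per-block formulas:
  For a 2×2 Jordan block J_2(-1): exp(t · J_2(-1)) = e^(-1t)·(I + t·N), where N is the 2×2 nilpotent shift.
  For a 1×1 block at λ = -1: exp(t · [-1]) = [e^(-1t)].

After assembling e^{tJ} and conjugating by P, we get:

e^{tM} =
  [exp(-t), t*exp(-t), t*exp(-t)]
  [0, exp(-t), 0]
  [0, 0, exp(-t)]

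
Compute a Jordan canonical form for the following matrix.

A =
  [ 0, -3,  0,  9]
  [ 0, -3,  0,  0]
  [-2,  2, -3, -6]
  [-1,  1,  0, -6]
J_2(-3) ⊕ J_1(-3) ⊕ J_1(-3)

The characteristic polynomial is
  det(x·I − A) = x^4 + 12*x^3 + 54*x^2 + 108*x + 81 = (x + 3)^4

Eigenvalues and multiplicities (the geometric multiplicity of λ is n − rank(A − λI), which equals the number of Jordan blocks for λ):
  λ = -3: algebraic multiplicity = 4, geometric multiplicity = 3

Determining the block sizes for each eigenvalue:
  λ = -3: 3 blocks summing to 4 forces exactly one block of size 2 and the rest size 1 → block sizes [2, 1, 1]

Assembling the blocks gives a Jordan form
J =
  [-3,  1,  0,  0]
  [ 0, -3,  0,  0]
  [ 0,  0, -3,  0]
  [ 0,  0,  0, -3]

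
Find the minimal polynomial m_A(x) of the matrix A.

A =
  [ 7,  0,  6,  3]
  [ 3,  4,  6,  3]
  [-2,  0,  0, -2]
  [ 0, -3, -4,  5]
x^3 - 12*x^2 + 48*x - 64

The characteristic polynomial is χ_A(x) = (x - 4)^4, so the eigenvalues are known. The minimal polynomial is
  m_A(x) = Π_λ (x − λ)^{k_λ}
where k_λ is the size of the *largest* Jordan block for λ (equivalently, the smallest k with (A − λI)^k v = 0 for every generalised eigenvector v of λ).

  λ = 4: largest Jordan block has size 3, contributing (x − 4)^3

So m_A(x) = (x - 4)^3 = x^3 - 12*x^2 + 48*x - 64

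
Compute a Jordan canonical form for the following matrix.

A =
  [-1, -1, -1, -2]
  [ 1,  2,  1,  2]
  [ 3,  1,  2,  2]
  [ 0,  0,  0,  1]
J_3(1) ⊕ J_1(1)

The characteristic polynomial is
  det(x·I − A) = x^4 - 4*x^3 + 6*x^2 - 4*x + 1 = (x - 1)^4

Eigenvalues and multiplicities (the geometric multiplicity of λ is n − rank(A − λI), which equals the number of Jordan blocks for λ):
  λ = 1: algebraic multiplicity = 4, geometric multiplicity = 2

Determining the block sizes for each eigenvalue:
  λ = 1: with am = 4 and gm = 2, the partition is not yet determined (e.g. several partitions of 4 into 2 parts exist). Let N = A − (1)·I. Computing rank(N^1) = 2, rank(N^2) = 1, rank(N^3) = 0; the number of blocks of size ≥ j is rank(N^{j−1}) − rank(N^j), giving [2, 1, 1]. So we have 1 block(s) of size 3, 1 block(s) of size 1 → block sizes [3, 1]

Assembling the blocks gives a Jordan form
J =
  [1, 1, 0, 0]
  [0, 1, 1, 0]
  [0, 0, 1, 0]
  [0, 0, 0, 1]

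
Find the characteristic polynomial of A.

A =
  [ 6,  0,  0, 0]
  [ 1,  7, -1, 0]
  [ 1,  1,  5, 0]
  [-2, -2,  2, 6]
x^4 - 24*x^3 + 216*x^2 - 864*x + 1296

Expanding det(x·I − A) (e.g. by cofactor expansion or by noting that A is similar to its Jordan form J, which has the same characteristic polynomial as A) gives
  χ_A(x) = x^4 - 24*x^3 + 216*x^2 - 864*x + 1296
which factors as (x - 6)^4. The eigenvalues (with algebraic multiplicities) are λ = 6 with multiplicity 4.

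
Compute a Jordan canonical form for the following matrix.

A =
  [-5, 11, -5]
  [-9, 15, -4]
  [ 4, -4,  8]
J_3(6)

The characteristic polynomial is
  det(x·I − A) = x^3 - 18*x^2 + 108*x - 216 = (x - 6)^3

Eigenvalues and multiplicities (the geometric multiplicity of λ is n − rank(A − λI), which equals the number of Jordan blocks for λ):
  λ = 6: algebraic multiplicity = 3, geometric multiplicity = 1

Determining the block sizes for each eigenvalue:
  λ = 6: one block (gm = 1), so the single block has size am = 3 → block sizes [3]

Assembling the blocks gives a Jordan form
J =
  [6, 1, 0]
  [0, 6, 1]
  [0, 0, 6]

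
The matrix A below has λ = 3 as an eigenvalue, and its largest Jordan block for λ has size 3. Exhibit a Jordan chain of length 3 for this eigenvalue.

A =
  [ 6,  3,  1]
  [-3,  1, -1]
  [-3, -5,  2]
A Jordan chain for λ = 3 of length 3:
v_1 = (-3, 0, 9)ᵀ
v_2 = (3, -3, -3)ᵀ
v_3 = (1, 0, 0)ᵀ

Let N = A − (3)·I. We want v_3 with N^3 v_3 = 0 but N^2 v_3 ≠ 0; then v_{j-1} := N · v_j for j = 3, …, 2.

Pick v_3 = (1, 0, 0)ᵀ.
Then v_2 = N · v_3 = (3, -3, -3)ᵀ.
Then v_1 = N · v_2 = (-3, 0, 9)ᵀ.

Sanity check: (A − (3)·I) v_1 = (0, 0, 0)ᵀ = 0. ✓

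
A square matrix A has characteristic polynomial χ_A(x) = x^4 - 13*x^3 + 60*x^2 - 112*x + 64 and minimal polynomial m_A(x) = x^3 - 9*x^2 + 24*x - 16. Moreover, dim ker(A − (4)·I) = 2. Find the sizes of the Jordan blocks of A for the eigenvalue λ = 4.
Block sizes for λ = 4: [2, 1]

Step 1 — from the characteristic polynomial, algebraic multiplicity of λ = 4 is 3. From dim ker(A − (4)·I) = 2, there are exactly 2 Jordan blocks for λ = 4.
Step 2 — from the minimal polynomial, the factor (x − 4)^2 tells us the largest block for λ = 4 has size 2.
Step 3 — with total size 3, 2 blocks, and largest block 2, the block sizes (in nonincreasing order) are [2, 1].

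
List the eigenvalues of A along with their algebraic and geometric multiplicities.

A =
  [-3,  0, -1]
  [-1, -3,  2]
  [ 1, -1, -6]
λ = -4: alg = 3, geom = 1

Step 1 — factor the characteristic polynomial to read off the algebraic multiplicities:
  χ_A(x) = (x + 4)^3

Step 2 — compute geometric multiplicities via the rank-nullity identity g(λ) = n − rank(A − λI):
  rank(A − (-4)·I) = 2, so dim ker(A − (-4)·I) = n − 2 = 1

Summary:
  λ = -4: algebraic multiplicity = 3, geometric multiplicity = 1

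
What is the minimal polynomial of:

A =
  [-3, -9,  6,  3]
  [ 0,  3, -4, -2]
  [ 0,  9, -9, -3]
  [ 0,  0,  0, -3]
x^2 + 6*x + 9

The characteristic polynomial is χ_A(x) = (x + 3)^4, so the eigenvalues are known. The minimal polynomial is
  m_A(x) = Π_λ (x − λ)^{k_λ}
where k_λ is the size of the *largest* Jordan block for λ (equivalently, the smallest k with (A − λI)^k v = 0 for every generalised eigenvector v of λ).

  λ = -3: largest Jordan block has size 2, contributing (x + 3)^2

So m_A(x) = (x + 3)^2 = x^2 + 6*x + 9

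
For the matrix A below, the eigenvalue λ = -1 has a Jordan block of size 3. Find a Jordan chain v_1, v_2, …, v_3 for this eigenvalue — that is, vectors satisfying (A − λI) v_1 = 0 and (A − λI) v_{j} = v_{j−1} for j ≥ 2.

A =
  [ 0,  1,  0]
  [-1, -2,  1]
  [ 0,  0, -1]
A Jordan chain for λ = -1 of length 3:
v_1 = (1, -1, 0)ᵀ
v_2 = (0, 1, 0)ᵀ
v_3 = (0, 0, 1)ᵀ

Let N = A − (-1)·I. We want v_3 with N^3 v_3 = 0 but N^2 v_3 ≠ 0; then v_{j-1} := N · v_j for j = 3, …, 2.

Pick v_3 = (0, 0, 1)ᵀ.
Then v_2 = N · v_3 = (0, 1, 0)ᵀ.
Then v_1 = N · v_2 = (1, -1, 0)ᵀ.

Sanity check: (A − (-1)·I) v_1 = (0, 0, 0)ᵀ = 0. ✓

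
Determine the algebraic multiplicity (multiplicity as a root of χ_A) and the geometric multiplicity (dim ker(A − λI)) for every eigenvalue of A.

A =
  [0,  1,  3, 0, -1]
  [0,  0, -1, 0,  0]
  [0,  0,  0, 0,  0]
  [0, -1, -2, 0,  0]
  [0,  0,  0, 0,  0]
λ = 0: alg = 5, geom = 2

Step 1 — factor the characteristic polynomial to read off the algebraic multiplicities:
  χ_A(x) = x^5

Step 2 — compute geometric multiplicities via the rank-nullity identity g(λ) = n − rank(A − λI):
  rank(A − (0)·I) = 3, so dim ker(A − (0)·I) = n − 3 = 2

Summary:
  λ = 0: algebraic multiplicity = 5, geometric multiplicity = 2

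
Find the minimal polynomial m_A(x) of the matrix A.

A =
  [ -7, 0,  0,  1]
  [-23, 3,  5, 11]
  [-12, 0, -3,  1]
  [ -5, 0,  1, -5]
x^4 + 12*x^3 + 30*x^2 - 100*x - 375

The characteristic polynomial is χ_A(x) = (x - 3)*(x + 5)^3, so the eigenvalues are known. The minimal polynomial is
  m_A(x) = Π_λ (x − λ)^{k_λ}
where k_λ is the size of the *largest* Jordan block for λ (equivalently, the smallest k with (A − λI)^k v = 0 for every generalised eigenvector v of λ).

  λ = -5: largest Jordan block has size 3, contributing (x + 5)^3
  λ = 3: largest Jordan block has size 1, contributing (x − 3)

So m_A(x) = (x - 3)*(x + 5)^3 = x^4 + 12*x^3 + 30*x^2 - 100*x - 375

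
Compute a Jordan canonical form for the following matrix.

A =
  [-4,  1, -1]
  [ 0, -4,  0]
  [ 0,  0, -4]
J_2(-4) ⊕ J_1(-4)

The characteristic polynomial is
  det(x·I − A) = x^3 + 12*x^2 + 48*x + 64 = (x + 4)^3

Eigenvalues and multiplicities (the geometric multiplicity of λ is n − rank(A − λI), which equals the number of Jordan blocks for λ):
  λ = -4: algebraic multiplicity = 3, geometric multiplicity = 2

Determining the block sizes for each eigenvalue:
  λ = -4: 2 blocks summing to 3 forces exactly one block of size 2 and the rest size 1 → block sizes [2, 1]

Assembling the blocks gives a Jordan form
J =
  [-4,  1,  0]
  [ 0, -4,  0]
  [ 0,  0, -4]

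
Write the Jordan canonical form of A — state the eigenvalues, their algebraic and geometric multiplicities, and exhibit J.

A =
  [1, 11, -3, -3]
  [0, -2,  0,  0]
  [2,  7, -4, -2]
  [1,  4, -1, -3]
J_2(-2) ⊕ J_2(-2)

The characteristic polynomial is
  det(x·I − A) = x^4 + 8*x^3 + 24*x^2 + 32*x + 16 = (x + 2)^4

Eigenvalues and multiplicities (the geometric multiplicity of λ is n − rank(A − λI), which equals the number of Jordan blocks for λ):
  λ = -2: algebraic multiplicity = 4, geometric multiplicity = 2

Determining the block sizes for each eigenvalue:
  λ = -2: with am = 4 and gm = 2, the partition is not yet determined (e.g. several partitions of 4 into 2 parts exist). Let N = A − (-2)·I. Computing rank(N^1) = 2, rank(N^2) = 0; the number of blocks of size ≥ j is rank(N^{j−1}) − rank(N^j), giving [2, 2]. So we have 2 block(s) of size 2 → block sizes [2, 2]

Assembling the blocks gives a Jordan form
J =
  [-2,  1,  0,  0]
  [ 0, -2,  0,  0]
  [ 0,  0, -2,  1]
  [ 0,  0,  0, -2]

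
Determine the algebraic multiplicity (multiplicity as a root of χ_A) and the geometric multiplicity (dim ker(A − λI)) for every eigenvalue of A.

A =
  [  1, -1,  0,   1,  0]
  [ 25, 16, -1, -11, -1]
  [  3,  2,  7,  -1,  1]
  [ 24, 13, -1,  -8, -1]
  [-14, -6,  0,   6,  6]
λ = 2: alg = 2, geom = 1; λ = 6: alg = 3, geom = 2

Step 1 — factor the characteristic polynomial to read off the algebraic multiplicities:
  χ_A(x) = (x - 6)^3*(x - 2)^2

Step 2 — compute geometric multiplicities via the rank-nullity identity g(λ) = n − rank(A − λI):
  rank(A − (2)·I) = 4, so dim ker(A − (2)·I) = n − 4 = 1
  rank(A − (6)·I) = 3, so dim ker(A − (6)·I) = n − 3 = 2

Summary:
  λ = 2: algebraic multiplicity = 2, geometric multiplicity = 1
  λ = 6: algebraic multiplicity = 3, geometric multiplicity = 2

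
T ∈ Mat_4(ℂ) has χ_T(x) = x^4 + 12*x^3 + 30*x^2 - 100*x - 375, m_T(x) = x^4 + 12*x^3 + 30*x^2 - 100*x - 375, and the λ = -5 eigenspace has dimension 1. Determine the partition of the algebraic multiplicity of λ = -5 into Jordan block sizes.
Block sizes for λ = -5: [3]

Step 1 — from the characteristic polynomial, algebraic multiplicity of λ = -5 is 3. From dim ker(T − (-5)·I) = 1, there are exactly 1 Jordan blocks for λ = -5.
Step 2 — from the minimal polynomial, the factor (x + 5)^3 tells us the largest block for λ = -5 has size 3.
Step 3 — with total size 3, 1 blocks, and largest block 3, the block sizes (in nonincreasing order) are [3].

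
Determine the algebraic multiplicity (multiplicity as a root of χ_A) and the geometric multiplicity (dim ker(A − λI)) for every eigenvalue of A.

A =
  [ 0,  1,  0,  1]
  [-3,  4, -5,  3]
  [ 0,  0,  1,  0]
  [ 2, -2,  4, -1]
λ = 1: alg = 4, geom = 2

Step 1 — factor the characteristic polynomial to read off the algebraic multiplicities:
  χ_A(x) = (x - 1)^4

Step 2 — compute geometric multiplicities via the rank-nullity identity g(λ) = n − rank(A − λI):
  rank(A − (1)·I) = 2, so dim ker(A − (1)·I) = n − 2 = 2

Summary:
  λ = 1: algebraic multiplicity = 4, geometric multiplicity = 2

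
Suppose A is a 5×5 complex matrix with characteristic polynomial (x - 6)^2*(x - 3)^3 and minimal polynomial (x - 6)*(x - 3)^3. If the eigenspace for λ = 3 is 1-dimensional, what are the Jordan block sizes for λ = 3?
Block sizes for λ = 3: [3]

Step 1 — from the characteristic polynomial, algebraic multiplicity of λ = 3 is 3. From dim ker(A − (3)·I) = 1, there are exactly 1 Jordan blocks for λ = 3.
Step 2 — from the minimal polynomial, the factor (x − 3)^3 tells us the largest block for λ = 3 has size 3.
Step 3 — with total size 3, 1 blocks, and largest block 3, the block sizes (in nonincreasing order) are [3].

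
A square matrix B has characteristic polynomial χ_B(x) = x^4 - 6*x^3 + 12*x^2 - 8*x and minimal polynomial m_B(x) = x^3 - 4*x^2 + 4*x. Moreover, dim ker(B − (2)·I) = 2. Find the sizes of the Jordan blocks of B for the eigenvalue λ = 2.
Block sizes for λ = 2: [2, 1]

Step 1 — from the characteristic polynomial, algebraic multiplicity of λ = 2 is 3. From dim ker(B − (2)·I) = 2, there are exactly 2 Jordan blocks for λ = 2.
Step 2 — from the minimal polynomial, the factor (x − 2)^2 tells us the largest block for λ = 2 has size 2.
Step 3 — with total size 3, 2 blocks, and largest block 2, the block sizes (in nonincreasing order) are [2, 1].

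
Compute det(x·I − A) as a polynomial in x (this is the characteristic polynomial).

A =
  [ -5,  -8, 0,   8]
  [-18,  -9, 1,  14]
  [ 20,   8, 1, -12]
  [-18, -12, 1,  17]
x^4 - 4*x^3 - 18*x^2 + 108*x - 135

Expanding det(x·I − A) (e.g. by cofactor expansion or by noting that A is similar to its Jordan form J, which has the same characteristic polynomial as A) gives
  χ_A(x) = x^4 - 4*x^3 - 18*x^2 + 108*x - 135
which factors as (x - 3)^3*(x + 5). The eigenvalues (with algebraic multiplicities) are λ = -5 with multiplicity 1, λ = 3 with multiplicity 3.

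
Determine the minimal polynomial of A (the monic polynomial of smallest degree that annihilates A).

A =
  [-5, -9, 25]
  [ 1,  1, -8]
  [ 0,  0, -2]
x^3 + 6*x^2 + 12*x + 8

The characteristic polynomial is χ_A(x) = (x + 2)^3, so the eigenvalues are known. The minimal polynomial is
  m_A(x) = Π_λ (x − λ)^{k_λ}
where k_λ is the size of the *largest* Jordan block for λ (equivalently, the smallest k with (A − λI)^k v = 0 for every generalised eigenvector v of λ).

  λ = -2: largest Jordan block has size 3, contributing (x + 2)^3

So m_A(x) = (x + 2)^3 = x^3 + 6*x^2 + 12*x + 8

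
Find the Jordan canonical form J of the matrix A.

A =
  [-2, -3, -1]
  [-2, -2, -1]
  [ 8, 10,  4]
J_3(0)

The characteristic polynomial is
  det(x·I − A) = x^3

Eigenvalues and multiplicities (the geometric multiplicity of λ is n − rank(A − λI), which equals the number of Jordan blocks for λ):
  λ = 0: algebraic multiplicity = 3, geometric multiplicity = 1

Determining the block sizes for each eigenvalue:
  λ = 0: one block (gm = 1), so the single block has size am = 3 → block sizes [3]

Assembling the blocks gives a Jordan form
J =
  [0, 1, 0]
  [0, 0, 1]
  [0, 0, 0]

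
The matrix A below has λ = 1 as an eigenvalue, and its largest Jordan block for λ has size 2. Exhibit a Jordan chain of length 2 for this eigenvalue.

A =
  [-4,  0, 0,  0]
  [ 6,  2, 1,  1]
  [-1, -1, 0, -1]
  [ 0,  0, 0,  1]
A Jordan chain for λ = 1 of length 2:
v_1 = (0, 1, -1, 0)ᵀ
v_2 = (0, 1, 0, 0)ᵀ

Let N = A − (1)·I. We want v_2 with N^2 v_2 = 0 but N^1 v_2 ≠ 0; then v_{j-1} := N · v_j for j = 2, …, 2.

Pick v_2 = (0, 1, 0, 0)ᵀ.
Then v_1 = N · v_2 = (0, 1, -1, 0)ᵀ.

Sanity check: (A − (1)·I) v_1 = (0, 0, 0, 0)ᵀ = 0. ✓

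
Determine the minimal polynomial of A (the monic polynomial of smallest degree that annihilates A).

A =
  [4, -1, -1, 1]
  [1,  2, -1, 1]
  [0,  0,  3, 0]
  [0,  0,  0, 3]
x^2 - 6*x + 9

The characteristic polynomial is χ_A(x) = (x - 3)^4, so the eigenvalues are known. The minimal polynomial is
  m_A(x) = Π_λ (x − λ)^{k_λ}
where k_λ is the size of the *largest* Jordan block for λ (equivalently, the smallest k with (A − λI)^k v = 0 for every generalised eigenvector v of λ).

  λ = 3: largest Jordan block has size 2, contributing (x − 3)^2

So m_A(x) = (x - 3)^2 = x^2 - 6*x + 9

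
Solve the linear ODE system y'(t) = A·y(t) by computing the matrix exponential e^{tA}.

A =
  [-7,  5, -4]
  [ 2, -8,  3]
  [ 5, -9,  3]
e^{tA} =
  [-t^2*exp(-4*t)/2 - 3*t*exp(-4*t) + exp(-4*t), t^2*exp(-4*t)/2 + 5*t*exp(-4*t), -t^2*exp(-4*t)/2 - 4*t*exp(-4*t)]
  [t^2*exp(-4*t)/2 + 2*t*exp(-4*t), -t^2*exp(-4*t)/2 - 4*t*exp(-4*t) + exp(-4*t), t^2*exp(-4*t)/2 + 3*t*exp(-4*t)]
  [t^2*exp(-4*t) + 5*t*exp(-4*t), -t^2*exp(-4*t) - 9*t*exp(-4*t), t^2*exp(-4*t) + 7*t*exp(-4*t) + exp(-4*t)]

Strategy: write A = P · J · P⁻¹ where J is a Jordan canonical form, so e^{tA} = P · e^{tJ} · P⁻¹, and e^{tJ} can be computed block-by-block.

A has Jordan form
J =
  [-4,  1,  0]
  [ 0, -4,  1]
  [ 0,  0, -4]
(up to reordering of blocks).

Per-block formulas:
  For a 3×3 Jordan block J_3(-4): exp(t · J_3(-4)) = e^(-4t)·(I + t·N + (t^2/2)·N^2), where N is the 3×3 nilpotent shift.

After assembling e^{tJ} and conjugating by P, we get:

e^{tA} =
  [-t^2*exp(-4*t)/2 - 3*t*exp(-4*t) + exp(-4*t), t^2*exp(-4*t)/2 + 5*t*exp(-4*t), -t^2*exp(-4*t)/2 - 4*t*exp(-4*t)]
  [t^2*exp(-4*t)/2 + 2*t*exp(-4*t), -t^2*exp(-4*t)/2 - 4*t*exp(-4*t) + exp(-4*t), t^2*exp(-4*t)/2 + 3*t*exp(-4*t)]
  [t^2*exp(-4*t) + 5*t*exp(-4*t), -t^2*exp(-4*t) - 9*t*exp(-4*t), t^2*exp(-4*t) + 7*t*exp(-4*t) + exp(-4*t)]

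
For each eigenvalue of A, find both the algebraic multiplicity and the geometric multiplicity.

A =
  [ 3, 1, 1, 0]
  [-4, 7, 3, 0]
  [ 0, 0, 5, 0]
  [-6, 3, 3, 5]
λ = 5: alg = 4, geom = 2

Step 1 — factor the characteristic polynomial to read off the algebraic multiplicities:
  χ_A(x) = (x - 5)^4

Step 2 — compute geometric multiplicities via the rank-nullity identity g(λ) = n − rank(A − λI):
  rank(A − (5)·I) = 2, so dim ker(A − (5)·I) = n − 2 = 2

Summary:
  λ = 5: algebraic multiplicity = 4, geometric multiplicity = 2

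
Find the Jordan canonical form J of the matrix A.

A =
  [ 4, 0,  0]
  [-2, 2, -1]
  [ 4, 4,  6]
J_2(4) ⊕ J_1(4)

The characteristic polynomial is
  det(x·I − A) = x^3 - 12*x^2 + 48*x - 64 = (x - 4)^3

Eigenvalues and multiplicities (the geometric multiplicity of λ is n − rank(A − λI), which equals the number of Jordan blocks for λ):
  λ = 4: algebraic multiplicity = 3, geometric multiplicity = 2

Determining the block sizes for each eigenvalue:
  λ = 4: 2 blocks summing to 3 forces exactly one block of size 2 and the rest size 1 → block sizes [2, 1]

Assembling the blocks gives a Jordan form
J =
  [4, 1, 0]
  [0, 4, 0]
  [0, 0, 4]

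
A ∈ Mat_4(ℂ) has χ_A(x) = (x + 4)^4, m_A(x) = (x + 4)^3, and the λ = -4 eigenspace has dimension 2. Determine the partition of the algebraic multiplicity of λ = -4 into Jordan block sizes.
Block sizes for λ = -4: [3, 1]

Step 1 — from the characteristic polynomial, algebraic multiplicity of λ = -4 is 4. From dim ker(A − (-4)·I) = 2, there are exactly 2 Jordan blocks for λ = -4.
Step 2 — from the minimal polynomial, the factor (x + 4)^3 tells us the largest block for λ = -4 has size 3.
Step 3 — with total size 4, 2 blocks, and largest block 3, the block sizes (in nonincreasing order) are [3, 1].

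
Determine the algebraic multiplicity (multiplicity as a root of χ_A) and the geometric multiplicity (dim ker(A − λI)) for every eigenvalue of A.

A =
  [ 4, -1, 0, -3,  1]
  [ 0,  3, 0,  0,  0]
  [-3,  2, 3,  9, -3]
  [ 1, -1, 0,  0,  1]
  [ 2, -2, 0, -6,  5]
λ = 3: alg = 5, geom = 3

Step 1 — factor the characteristic polynomial to read off the algebraic multiplicities:
  χ_A(x) = (x - 3)^5

Step 2 — compute geometric multiplicities via the rank-nullity identity g(λ) = n − rank(A − λI):
  rank(A − (3)·I) = 2, so dim ker(A − (3)·I) = n − 2 = 3

Summary:
  λ = 3: algebraic multiplicity = 5, geometric multiplicity = 3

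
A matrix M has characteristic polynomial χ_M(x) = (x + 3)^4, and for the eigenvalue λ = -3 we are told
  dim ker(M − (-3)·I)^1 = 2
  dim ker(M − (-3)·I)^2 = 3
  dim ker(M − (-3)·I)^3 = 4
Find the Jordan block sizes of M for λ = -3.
Block sizes for λ = -3: [3, 1]

From the dimensions of kernels of powers, the number of Jordan blocks of size at least j is d_j − d_{j−1} where d_j = dim ker(N^j) (with d_0 = 0). Computing the differences gives [2, 1, 1].
The number of blocks of size exactly k is (#blocks of size ≥ k) − (#blocks of size ≥ k + 1), so the partition is: 1 block(s) of size 1, 1 block(s) of size 3.
In nonincreasing order the block sizes are [3, 1].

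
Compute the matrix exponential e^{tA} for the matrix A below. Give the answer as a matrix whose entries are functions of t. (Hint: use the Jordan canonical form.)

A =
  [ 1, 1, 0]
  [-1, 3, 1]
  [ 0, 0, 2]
e^{tA} =
  [-t*exp(2*t) + exp(2*t), t*exp(2*t), t^2*exp(2*t)/2]
  [-t*exp(2*t), t*exp(2*t) + exp(2*t), t^2*exp(2*t)/2 + t*exp(2*t)]
  [0, 0, exp(2*t)]

Strategy: write A = P · J · P⁻¹ where J is a Jordan canonical form, so e^{tA} = P · e^{tJ} · P⁻¹, and e^{tJ} can be computed block-by-block.

A has Jordan form
J =
  [2, 1, 0]
  [0, 2, 1]
  [0, 0, 2]
(up to reordering of blocks).

Per-block formulas:
  For a 3×3 Jordan block J_3(2): exp(t · J_3(2)) = e^(2t)·(I + t·N + (t^2/2)·N^2), where N is the 3×3 nilpotent shift.

After assembling e^{tJ} and conjugating by P, we get:

e^{tA} =
  [-t*exp(2*t) + exp(2*t), t*exp(2*t), t^2*exp(2*t)/2]
  [-t*exp(2*t), t*exp(2*t) + exp(2*t), t^2*exp(2*t)/2 + t*exp(2*t)]
  [0, 0, exp(2*t)]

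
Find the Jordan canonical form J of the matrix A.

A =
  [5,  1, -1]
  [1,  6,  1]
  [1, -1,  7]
J_3(6)

The characteristic polynomial is
  det(x·I − A) = x^3 - 18*x^2 + 108*x - 216 = (x - 6)^3

Eigenvalues and multiplicities (the geometric multiplicity of λ is n − rank(A − λI), which equals the number of Jordan blocks for λ):
  λ = 6: algebraic multiplicity = 3, geometric multiplicity = 1

Determining the block sizes for each eigenvalue:
  λ = 6: one block (gm = 1), so the single block has size am = 3 → block sizes [3]

Assembling the blocks gives a Jordan form
J =
  [6, 1, 0]
  [0, 6, 1]
  [0, 0, 6]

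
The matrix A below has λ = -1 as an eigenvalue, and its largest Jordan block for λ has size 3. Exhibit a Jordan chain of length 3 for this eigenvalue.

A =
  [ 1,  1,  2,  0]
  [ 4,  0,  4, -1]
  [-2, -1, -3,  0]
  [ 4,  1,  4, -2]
A Jordan chain for λ = -1 of length 3:
v_1 = (4, 0, -4, 0)ᵀ
v_2 = (2, 4, -2, 4)ᵀ
v_3 = (1, 0, 0, 0)ᵀ

Let N = A − (-1)·I. We want v_3 with N^3 v_3 = 0 but N^2 v_3 ≠ 0; then v_{j-1} := N · v_j for j = 3, …, 2.

Pick v_3 = (1, 0, 0, 0)ᵀ.
Then v_2 = N · v_3 = (2, 4, -2, 4)ᵀ.
Then v_1 = N · v_2 = (4, 0, -4, 0)ᵀ.

Sanity check: (A − (-1)·I) v_1 = (0, 0, 0, 0)ᵀ = 0. ✓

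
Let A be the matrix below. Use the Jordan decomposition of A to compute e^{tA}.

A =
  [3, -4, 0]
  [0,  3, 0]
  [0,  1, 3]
e^{tA} =
  [exp(3*t), -4*t*exp(3*t), 0]
  [0, exp(3*t), 0]
  [0, t*exp(3*t), exp(3*t)]

Strategy: write A = P · J · P⁻¹ where J is a Jordan canonical form, so e^{tA} = P · e^{tJ} · P⁻¹, and e^{tJ} can be computed block-by-block.

A has Jordan form
J =
  [3, 1, 0]
  [0, 3, 0]
  [0, 0, 3]
(up to reordering of blocks).

Per-block formulas:
  For a 2×2 Jordan block J_2(3): exp(t · J_2(3)) = e^(3t)·(I + t·N), where N is the 2×2 nilpotent shift.
  For a 1×1 block at λ = 3: exp(t · [3]) = [e^(3t)].

After assembling e^{tJ} and conjugating by P, we get:

e^{tA} =
  [exp(3*t), -4*t*exp(3*t), 0]
  [0, exp(3*t), 0]
  [0, t*exp(3*t), exp(3*t)]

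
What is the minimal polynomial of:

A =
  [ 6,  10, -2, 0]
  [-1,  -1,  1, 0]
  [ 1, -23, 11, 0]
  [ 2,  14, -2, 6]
x^3 - 16*x^2 + 84*x - 144

The characteristic polynomial is χ_A(x) = (x - 6)^3*(x - 4), so the eigenvalues are known. The minimal polynomial is
  m_A(x) = Π_λ (x − λ)^{k_λ}
where k_λ is the size of the *largest* Jordan block for λ (equivalently, the smallest k with (A − λI)^k v = 0 for every generalised eigenvector v of λ).

  λ = 4: largest Jordan block has size 1, contributing (x − 4)
  λ = 6: largest Jordan block has size 2, contributing (x − 6)^2

So m_A(x) = (x - 6)^2*(x - 4) = x^3 - 16*x^2 + 84*x - 144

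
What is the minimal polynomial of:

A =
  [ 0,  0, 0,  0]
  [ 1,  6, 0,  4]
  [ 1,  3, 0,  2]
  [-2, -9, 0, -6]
x^3

The characteristic polynomial is χ_A(x) = x^4, so the eigenvalues are known. The minimal polynomial is
  m_A(x) = Π_λ (x − λ)^{k_λ}
where k_λ is the size of the *largest* Jordan block for λ (equivalently, the smallest k with (A − λI)^k v = 0 for every generalised eigenvector v of λ).

  λ = 0: largest Jordan block has size 3, contributing (x − 0)^3

So m_A(x) = x^3 = x^3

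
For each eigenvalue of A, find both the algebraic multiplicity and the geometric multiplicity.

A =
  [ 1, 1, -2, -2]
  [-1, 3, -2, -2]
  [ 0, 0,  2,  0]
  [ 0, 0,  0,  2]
λ = 2: alg = 4, geom = 3

Step 1 — factor the characteristic polynomial to read off the algebraic multiplicities:
  χ_A(x) = (x - 2)^4

Step 2 — compute geometric multiplicities via the rank-nullity identity g(λ) = n − rank(A − λI):
  rank(A − (2)·I) = 1, so dim ker(A − (2)·I) = n − 1 = 3

Summary:
  λ = 2: algebraic multiplicity = 4, geometric multiplicity = 3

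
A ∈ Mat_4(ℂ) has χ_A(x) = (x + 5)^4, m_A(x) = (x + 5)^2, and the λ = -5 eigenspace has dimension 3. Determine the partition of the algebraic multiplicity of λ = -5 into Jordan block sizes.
Block sizes for λ = -5: [2, 1, 1]

Step 1 — from the characteristic polynomial, algebraic multiplicity of λ = -5 is 4. From dim ker(A − (-5)·I) = 3, there are exactly 3 Jordan blocks for λ = -5.
Step 2 — from the minimal polynomial, the factor (x + 5)^2 tells us the largest block for λ = -5 has size 2.
Step 3 — with total size 4, 3 blocks, and largest block 2, the block sizes (in nonincreasing order) are [2, 1, 1].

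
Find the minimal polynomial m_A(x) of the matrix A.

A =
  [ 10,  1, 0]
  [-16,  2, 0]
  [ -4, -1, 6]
x^2 - 12*x + 36

The characteristic polynomial is χ_A(x) = (x - 6)^3, so the eigenvalues are known. The minimal polynomial is
  m_A(x) = Π_λ (x − λ)^{k_λ}
where k_λ is the size of the *largest* Jordan block for λ (equivalently, the smallest k with (A − λI)^k v = 0 for every generalised eigenvector v of λ).

  λ = 6: largest Jordan block has size 2, contributing (x − 6)^2

So m_A(x) = (x - 6)^2 = x^2 - 12*x + 36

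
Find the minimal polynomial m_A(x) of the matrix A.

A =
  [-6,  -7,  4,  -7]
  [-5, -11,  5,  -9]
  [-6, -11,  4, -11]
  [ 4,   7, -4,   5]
x^3 + 6*x^2 + 12*x + 8

The characteristic polynomial is χ_A(x) = (x + 2)^4, so the eigenvalues are known. The minimal polynomial is
  m_A(x) = Π_λ (x − λ)^{k_λ}
where k_λ is the size of the *largest* Jordan block for λ (equivalently, the smallest k with (A − λI)^k v = 0 for every generalised eigenvector v of λ).

  λ = -2: largest Jordan block has size 3, contributing (x + 2)^3

So m_A(x) = (x + 2)^3 = x^3 + 6*x^2 + 12*x + 8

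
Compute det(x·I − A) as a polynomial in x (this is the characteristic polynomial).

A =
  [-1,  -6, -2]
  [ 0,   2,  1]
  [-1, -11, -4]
x^3 + 3*x^2 + 3*x + 1

Expanding det(x·I − A) (e.g. by cofactor expansion or by noting that A is similar to its Jordan form J, which has the same characteristic polynomial as A) gives
  χ_A(x) = x^3 + 3*x^2 + 3*x + 1
which factors as (x + 1)^3. The eigenvalues (with algebraic multiplicities) are λ = -1 with multiplicity 3.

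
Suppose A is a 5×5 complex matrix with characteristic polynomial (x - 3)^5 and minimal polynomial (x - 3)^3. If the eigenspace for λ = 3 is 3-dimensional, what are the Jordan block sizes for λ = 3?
Block sizes for λ = 3: [3, 1, 1]

Step 1 — from the characteristic polynomial, algebraic multiplicity of λ = 3 is 5. From dim ker(A − (3)·I) = 3, there are exactly 3 Jordan blocks for λ = 3.
Step 2 — from the minimal polynomial, the factor (x − 3)^3 tells us the largest block for λ = 3 has size 3.
Step 3 — with total size 5, 3 blocks, and largest block 3, the block sizes (in nonincreasing order) are [3, 1, 1].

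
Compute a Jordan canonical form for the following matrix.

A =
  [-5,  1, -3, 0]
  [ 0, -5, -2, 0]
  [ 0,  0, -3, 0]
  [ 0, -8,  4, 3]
J_2(-5) ⊕ J_1(-3) ⊕ J_1(3)

The characteristic polynomial is
  det(x·I − A) = x^4 + 10*x^3 + 16*x^2 - 90*x - 225 = (x - 3)*(x + 3)*(x + 5)^2

Eigenvalues and multiplicities (the geometric multiplicity of λ is n − rank(A − λI), which equals the number of Jordan blocks for λ):
  λ = -5: algebraic multiplicity = 2, geometric multiplicity = 1
  λ = -3: algebraic multiplicity = 1, geometric multiplicity = 1
  λ = 3: algebraic multiplicity = 1, geometric multiplicity = 1

Determining the block sizes for each eigenvalue:
  λ = -5: one block (gm = 1), so the single block has size am = 2 → block sizes [2]
  λ = -3: one block (gm = 1), so the single block has size am = 1 → block sizes [1]
  λ = 3: one block (gm = 1), so the single block has size am = 1 → block sizes [1]

Assembling the blocks gives a Jordan form
J =
  [-5,  1,  0, 0]
  [ 0, -5,  0, 0]
  [ 0,  0, -3, 0]
  [ 0,  0,  0, 3]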